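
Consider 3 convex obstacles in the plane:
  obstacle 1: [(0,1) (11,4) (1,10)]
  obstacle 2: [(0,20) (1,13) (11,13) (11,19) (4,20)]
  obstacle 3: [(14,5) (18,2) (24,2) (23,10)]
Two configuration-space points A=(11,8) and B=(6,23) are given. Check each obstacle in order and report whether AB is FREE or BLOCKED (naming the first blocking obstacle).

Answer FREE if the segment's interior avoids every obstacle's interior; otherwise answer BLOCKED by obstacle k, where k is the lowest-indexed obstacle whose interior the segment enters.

Obstacle 1 [(0,1) (11,4) (1,10)]:
  edge (0,1)–(11,4): clear
  edge (11,4)–(1,10): clear
  edge (1,10)–(0,1): clear
  midpoint (17/2,31/2) outside
  → clear
Obstacle 2 [(0,20) (1,13) (11,13) (11,19) (4,20)]:
  edge (0,20)–(1,13): clear
  edge (1,13)–(11,13): crosses AB
  edge (11,13)–(11,19): clear
  edge (11,19)–(4,20): crosses AB
  edge (4,20)–(0,20): clear
  → BLOCKED
Obstacle 3 [(14,5) (18,2) (24,2) (23,10)]:
  edge (14,5)–(18,2): clear
  edge (18,2)–(24,2): clear
  edge (24,2)–(23,10): clear
  edge (23,10)–(14,5): clear
  midpoint (17/2,31/2) outside
  → clear

BLOCKED by obstacle 2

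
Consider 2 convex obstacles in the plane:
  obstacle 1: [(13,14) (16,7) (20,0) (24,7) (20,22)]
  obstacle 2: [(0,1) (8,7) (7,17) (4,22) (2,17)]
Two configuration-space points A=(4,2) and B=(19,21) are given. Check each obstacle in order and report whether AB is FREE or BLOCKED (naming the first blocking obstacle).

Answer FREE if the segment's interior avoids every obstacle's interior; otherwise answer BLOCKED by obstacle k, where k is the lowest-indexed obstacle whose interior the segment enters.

BLOCKED by obstacle 1

Obstacle 1 [(13,14) (16,7) (20,0) (24,7) (20,22)]:
  edge (13,14)–(16,7): crosses AB
  edge (16,7)–(20,0): clear
  edge (20,0)–(24,7): clear
  edge (24,7)–(20,22): clear
  edge (20,22)–(13,14): crosses AB
  → BLOCKED
Obstacle 2 [(0,1) (8,7) (7,17) (4,22) (2,17)]:
  edge (0,1)–(8,7): crosses AB
  edge (8,7)–(7,17): crosses AB
  edge (7,17)–(4,22): clear
  edge (4,22)–(2,17): clear
  edge (2,17)–(0,1): clear
  → BLOCKED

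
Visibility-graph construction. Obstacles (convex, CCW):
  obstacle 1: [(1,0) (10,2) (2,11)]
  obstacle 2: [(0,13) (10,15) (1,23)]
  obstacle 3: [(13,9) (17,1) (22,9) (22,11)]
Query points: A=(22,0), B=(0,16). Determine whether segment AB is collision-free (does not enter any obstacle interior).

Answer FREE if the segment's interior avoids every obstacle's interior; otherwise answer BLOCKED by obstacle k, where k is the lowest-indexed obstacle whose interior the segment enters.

BLOCKED by obstacle 2

Obstacle 1 [(1,0) (10,2) (2,11)]:
  edge (1,0)–(10,2): clear
  edge (10,2)–(2,11): clear
  edge (2,11)–(1,0): clear
  midpoint (11,8) outside
  → clear
Obstacle 2 [(0,13) (10,15) (1,23)]:
  edge (0,13)–(10,15): crosses AB
  edge (10,15)–(1,23): clear
  edge (1,23)–(0,13): crosses AB
  → BLOCKED
Obstacle 3 [(13,9) (17,1) (22,9) (22,11)]:
  edge (13,9)–(17,1): crosses AB
  edge (17,1)–(22,9): crosses AB
  edge (22,9)–(22,11): clear
  edge (22,11)–(13,9): clear
  → BLOCKED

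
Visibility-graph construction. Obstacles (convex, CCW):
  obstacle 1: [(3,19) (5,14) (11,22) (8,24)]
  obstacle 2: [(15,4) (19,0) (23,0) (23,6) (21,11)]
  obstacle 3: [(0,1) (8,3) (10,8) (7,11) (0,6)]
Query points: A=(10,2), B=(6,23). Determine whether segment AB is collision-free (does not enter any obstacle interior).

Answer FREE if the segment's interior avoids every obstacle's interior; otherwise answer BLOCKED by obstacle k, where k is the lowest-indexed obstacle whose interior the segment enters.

BLOCKED by obstacle 1

Obstacle 1 [(3,19) (5,14) (11,22) (8,24)]:
  edge (3,19)–(5,14): clear
  edge (5,14)–(11,22): crosses AB
  edge (11,22)–(8,24): clear
  edge (8,24)–(3,19): crosses AB
  → BLOCKED
Obstacle 2 [(15,4) (19,0) (23,0) (23,6) (21,11)]:
  edge (15,4)–(19,0): clear
  edge (19,0)–(23,0): clear
  edge (23,0)–(23,6): clear
  edge (23,6)–(21,11): clear
  edge (21,11)–(15,4): clear
  midpoint (8,25/2) outside
  → clear
Obstacle 3 [(0,1) (8,3) (10,8) (7,11) (0,6)]:
  edge (0,1)–(8,3): clear
  edge (8,3)–(10,8): crosses AB
  edge (10,8)–(7,11): crosses AB
  edge (7,11)–(0,6): clear
  edge (0,6)–(0,1): clear
  → BLOCKED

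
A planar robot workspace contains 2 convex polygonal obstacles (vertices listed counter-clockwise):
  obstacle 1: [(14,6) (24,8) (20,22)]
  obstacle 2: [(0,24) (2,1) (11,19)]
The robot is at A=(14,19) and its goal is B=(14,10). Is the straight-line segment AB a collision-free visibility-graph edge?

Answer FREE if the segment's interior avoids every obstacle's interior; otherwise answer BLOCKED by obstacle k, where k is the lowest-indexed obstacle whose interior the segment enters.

FREE

Obstacle 1 [(14,6) (24,8) (20,22)]:
  edge (14,6)–(24,8): clear
  edge (24,8)–(20,22): clear
  edge (20,22)–(14,6): clear
  midpoint (14,29/2) outside
  → clear
Obstacle 2 [(0,24) (2,1) (11,19)]:
  edge (0,24)–(2,1): clear
  edge (2,1)–(11,19): clear
  edge (11,19)–(0,24): clear
  midpoint (14,29/2) outside
  → clear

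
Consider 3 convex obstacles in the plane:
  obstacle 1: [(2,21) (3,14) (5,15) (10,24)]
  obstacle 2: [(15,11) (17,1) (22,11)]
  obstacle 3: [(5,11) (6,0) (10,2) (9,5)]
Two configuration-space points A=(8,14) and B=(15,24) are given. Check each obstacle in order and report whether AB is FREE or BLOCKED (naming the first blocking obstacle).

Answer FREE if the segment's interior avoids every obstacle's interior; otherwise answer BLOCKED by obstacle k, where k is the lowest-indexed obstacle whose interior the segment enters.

Obstacle 1 [(2,21) (3,14) (5,15) (10,24)]:
  edge (2,21)–(3,14): clear
  edge (3,14)–(5,15): clear
  edge (5,15)–(10,24): clear
  edge (10,24)–(2,21): clear
  midpoint (23/2,19) outside
  → clear
Obstacle 2 [(15,11) (17,1) (22,11)]:
  edge (15,11)–(17,1): clear
  edge (17,1)–(22,11): clear
  edge (22,11)–(15,11): clear
  midpoint (23/2,19) outside
  → clear
Obstacle 3 [(5,11) (6,0) (10,2) (9,5)]:
  edge (5,11)–(6,0): clear
  edge (6,0)–(10,2): clear
  edge (10,2)–(9,5): clear
  edge (9,5)–(5,11): clear
  midpoint (23/2,19) outside
  → clear

FREE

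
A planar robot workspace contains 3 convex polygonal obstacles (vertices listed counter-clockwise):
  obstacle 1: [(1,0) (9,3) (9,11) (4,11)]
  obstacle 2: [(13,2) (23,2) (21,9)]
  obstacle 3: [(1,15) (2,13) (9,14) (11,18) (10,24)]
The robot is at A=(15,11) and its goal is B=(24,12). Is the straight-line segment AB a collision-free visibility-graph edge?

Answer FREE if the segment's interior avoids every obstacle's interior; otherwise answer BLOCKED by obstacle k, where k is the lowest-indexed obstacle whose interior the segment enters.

Obstacle 1 [(1,0) (9,3) (9,11) (4,11)]:
  edge (1,0)–(9,3): clear
  edge (9,3)–(9,11): clear
  edge (9,11)–(4,11): clear
  edge (4,11)–(1,0): clear
  midpoint (39/2,23/2) outside
  → clear
Obstacle 2 [(13,2) (23,2) (21,9)]:
  edge (13,2)–(23,2): clear
  edge (23,2)–(21,9): clear
  edge (21,9)–(13,2): clear
  midpoint (39/2,23/2) outside
  → clear
Obstacle 3 [(1,15) (2,13) (9,14) (11,18) (10,24)]:
  edge (1,15)–(2,13): clear
  edge (2,13)–(9,14): clear
  edge (9,14)–(11,18): clear
  edge (11,18)–(10,24): clear
  edge (10,24)–(1,15): clear
  midpoint (39/2,23/2) outside
  → clear

FREE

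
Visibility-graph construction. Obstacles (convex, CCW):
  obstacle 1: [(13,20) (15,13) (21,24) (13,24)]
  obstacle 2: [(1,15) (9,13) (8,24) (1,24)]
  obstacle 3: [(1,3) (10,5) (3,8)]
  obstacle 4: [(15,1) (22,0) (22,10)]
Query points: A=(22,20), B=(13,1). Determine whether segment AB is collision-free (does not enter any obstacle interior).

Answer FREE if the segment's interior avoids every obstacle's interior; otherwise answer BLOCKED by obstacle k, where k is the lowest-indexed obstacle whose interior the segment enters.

FREE

Obstacle 1 [(13,20) (15,13) (21,24) (13,24)]:
  edge (13,20)–(15,13): clear
  edge (15,13)–(21,24): clear
  edge (21,24)–(13,24): clear
  edge (13,24)–(13,20): clear
  midpoint (35/2,21/2) outside
  → clear
Obstacle 2 [(1,15) (9,13) (8,24) (1,24)]:
  edge (1,15)–(9,13): clear
  edge (9,13)–(8,24): clear
  edge (8,24)–(1,24): clear
  edge (1,24)–(1,15): clear
  midpoint (35/2,21/2) outside
  → clear
Obstacle 3 [(1,3) (10,5) (3,8)]:
  edge (1,3)–(10,5): clear
  edge (10,5)–(3,8): clear
  edge (3,8)–(1,3): clear
  midpoint (35/2,21/2) outside
  → clear
Obstacle 4 [(15,1) (22,0) (22,10)]:
  edge (15,1)–(22,0): clear
  edge (22,0)–(22,10): clear
  edge (22,10)–(15,1): clear
  midpoint (35/2,21/2) outside
  → clear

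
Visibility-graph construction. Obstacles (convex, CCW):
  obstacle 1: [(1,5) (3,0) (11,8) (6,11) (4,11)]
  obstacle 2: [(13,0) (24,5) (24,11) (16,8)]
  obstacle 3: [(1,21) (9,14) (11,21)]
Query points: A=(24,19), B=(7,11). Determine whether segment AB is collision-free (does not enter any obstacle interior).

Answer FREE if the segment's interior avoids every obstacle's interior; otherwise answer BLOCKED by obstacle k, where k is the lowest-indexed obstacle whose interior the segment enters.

FREE

Obstacle 1 [(1,5) (3,0) (11,8) (6,11) (4,11)]:
  edge (1,5)–(3,0): clear
  edge (3,0)–(11,8): clear
  edge (11,8)–(6,11): clear
  edge (6,11)–(4,11): clear
  edge (4,11)–(1,5): clear
  midpoint (31/2,15) outside
  → clear
Obstacle 2 [(13,0) (24,5) (24,11) (16,8)]:
  edge (13,0)–(24,5): clear
  edge (24,5)–(24,11): clear
  edge (24,11)–(16,8): clear
  edge (16,8)–(13,0): clear
  midpoint (31/2,15) outside
  → clear
Obstacle 3 [(1,21) (9,14) (11,21)]:
  edge (1,21)–(9,14): clear
  edge (9,14)–(11,21): clear
  edge (11,21)–(1,21): clear
  midpoint (31/2,15) outside
  → clear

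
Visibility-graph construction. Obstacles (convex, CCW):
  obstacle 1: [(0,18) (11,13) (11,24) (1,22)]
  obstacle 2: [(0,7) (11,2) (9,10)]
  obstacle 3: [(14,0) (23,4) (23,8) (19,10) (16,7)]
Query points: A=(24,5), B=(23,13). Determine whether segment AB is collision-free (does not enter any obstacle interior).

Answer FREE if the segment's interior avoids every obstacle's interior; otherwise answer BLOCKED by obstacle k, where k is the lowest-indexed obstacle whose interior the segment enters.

Obstacle 1 [(0,18) (11,13) (11,24) (1,22)]:
  edge (0,18)–(11,13): clear
  edge (11,13)–(11,24): clear
  edge (11,24)–(1,22): clear
  edge (1,22)–(0,18): clear
  midpoint (47/2,9) outside
  → clear
Obstacle 2 [(0,7) (11,2) (9,10)]:
  edge (0,7)–(11,2): clear
  edge (11,2)–(9,10): clear
  edge (9,10)–(0,7): clear
  midpoint (47/2,9) outside
  → clear
Obstacle 3 [(14,0) (23,4) (23,8) (19,10) (16,7)]:
  edge (14,0)–(23,4): clear
  edge (23,4)–(23,8): clear
  edge (23,8)–(19,10): clear
  edge (19,10)–(16,7): clear
  edge (16,7)–(14,0): clear
  midpoint (47/2,9) outside
  → clear

FREE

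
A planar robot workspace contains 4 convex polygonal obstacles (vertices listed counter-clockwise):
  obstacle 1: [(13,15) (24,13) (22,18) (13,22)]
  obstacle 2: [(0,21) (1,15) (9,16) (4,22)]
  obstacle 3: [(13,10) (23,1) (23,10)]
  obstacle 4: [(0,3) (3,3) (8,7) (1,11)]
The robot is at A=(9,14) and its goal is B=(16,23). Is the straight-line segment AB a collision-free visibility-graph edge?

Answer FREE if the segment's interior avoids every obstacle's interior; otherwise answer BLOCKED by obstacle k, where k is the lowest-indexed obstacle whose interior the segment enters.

Obstacle 1 [(13,15) (24,13) (22,18) (13,22)]:
  edge (13,15)–(24,13): clear
  edge (24,13)–(22,18): clear
  edge (22,18)–(13,22): crosses AB
  edge (13,22)–(13,15): crosses AB
  → BLOCKED
Obstacle 2 [(0,21) (1,15) (9,16) (4,22)]:
  edge (0,21)–(1,15): clear
  edge (1,15)–(9,16): clear
  edge (9,16)–(4,22): clear
  edge (4,22)–(0,21): clear
  midpoint (25/2,37/2) outside
  → clear
Obstacle 3 [(13,10) (23,1) (23,10)]:
  edge (13,10)–(23,1): clear
  edge (23,1)–(23,10): clear
  edge (23,10)–(13,10): clear
  midpoint (25/2,37/2) outside
  → clear
Obstacle 4 [(0,3) (3,3) (8,7) (1,11)]:
  edge (0,3)–(3,3): clear
  edge (3,3)–(8,7): clear
  edge (8,7)–(1,11): clear
  edge (1,11)–(0,3): clear
  midpoint (25/2,37/2) outside
  → clear

BLOCKED by obstacle 1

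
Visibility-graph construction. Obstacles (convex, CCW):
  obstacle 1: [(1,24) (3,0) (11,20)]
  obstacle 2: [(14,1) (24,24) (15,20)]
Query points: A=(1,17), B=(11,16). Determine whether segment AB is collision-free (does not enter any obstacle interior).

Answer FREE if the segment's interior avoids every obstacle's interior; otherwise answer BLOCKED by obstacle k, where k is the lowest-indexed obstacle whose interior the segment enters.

BLOCKED by obstacle 1

Obstacle 1 [(1,24) (3,0) (11,20)]:
  edge (1,24)–(3,0): crosses AB
  edge (3,0)–(11,20): crosses AB
  edge (11,20)–(1,24): clear
  → BLOCKED
Obstacle 2 [(14,1) (24,24) (15,20)]:
  edge (14,1)–(24,24): clear
  edge (24,24)–(15,20): clear
  edge (15,20)–(14,1): clear
  midpoint (6,33/2) outside
  → clear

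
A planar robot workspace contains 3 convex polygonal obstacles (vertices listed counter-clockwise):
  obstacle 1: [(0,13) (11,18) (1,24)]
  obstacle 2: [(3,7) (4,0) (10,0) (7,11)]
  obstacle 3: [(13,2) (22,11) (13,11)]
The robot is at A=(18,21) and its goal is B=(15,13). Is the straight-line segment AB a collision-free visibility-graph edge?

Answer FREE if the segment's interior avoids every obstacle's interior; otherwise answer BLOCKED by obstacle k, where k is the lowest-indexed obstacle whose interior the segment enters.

Obstacle 1 [(0,13) (11,18) (1,24)]:
  edge (0,13)–(11,18): clear
  edge (11,18)–(1,24): clear
  edge (1,24)–(0,13): clear
  midpoint (33/2,17) outside
  → clear
Obstacle 2 [(3,7) (4,0) (10,0) (7,11)]:
  edge (3,7)–(4,0): clear
  edge (4,0)–(10,0): clear
  edge (10,0)–(7,11): clear
  edge (7,11)–(3,7): clear
  midpoint (33/2,17) outside
  → clear
Obstacle 3 [(13,2) (22,11) (13,11)]:
  edge (13,2)–(22,11): clear
  edge (22,11)–(13,11): clear
  edge (13,11)–(13,2): clear
  midpoint (33/2,17) outside
  → clear

FREE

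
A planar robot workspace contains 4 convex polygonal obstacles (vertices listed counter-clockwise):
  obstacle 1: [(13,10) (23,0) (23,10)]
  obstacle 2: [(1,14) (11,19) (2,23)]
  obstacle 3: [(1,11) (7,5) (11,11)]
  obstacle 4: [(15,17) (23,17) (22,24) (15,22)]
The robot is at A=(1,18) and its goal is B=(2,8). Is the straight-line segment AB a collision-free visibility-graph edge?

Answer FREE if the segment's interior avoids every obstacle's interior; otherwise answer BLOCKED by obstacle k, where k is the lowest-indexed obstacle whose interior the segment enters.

BLOCKED by obstacle 2

Obstacle 1 [(13,10) (23,0) (23,10)]:
  edge (13,10)–(23,0): clear
  edge (23,0)–(23,10): clear
  edge (23,10)–(13,10): clear
  midpoint (3/2,13) outside
  → clear
Obstacle 2 [(1,14) (11,19) (2,23)]:
  edge (1,14)–(11,19): crosses AB
  edge (11,19)–(2,23): clear
  edge (2,23)–(1,14): crosses AB
  → BLOCKED
Obstacle 3 [(1,11) (7,5) (11,11)]:
  edge (1,11)–(7,5): crosses AB
  edge (7,5)–(11,11): clear
  edge (11,11)–(1,11): crosses AB
  → BLOCKED
Obstacle 4 [(15,17) (23,17) (22,24) (15,22)]:
  edge (15,17)–(23,17): clear
  edge (23,17)–(22,24): clear
  edge (22,24)–(15,22): clear
  edge (15,22)–(15,17): clear
  midpoint (3/2,13) outside
  → clear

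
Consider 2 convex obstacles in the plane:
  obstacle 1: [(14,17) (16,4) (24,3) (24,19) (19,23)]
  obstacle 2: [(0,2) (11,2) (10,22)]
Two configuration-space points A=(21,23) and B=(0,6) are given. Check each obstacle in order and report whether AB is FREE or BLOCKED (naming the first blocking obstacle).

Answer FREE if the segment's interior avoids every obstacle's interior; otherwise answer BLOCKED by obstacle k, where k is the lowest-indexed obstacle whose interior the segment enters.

BLOCKED by obstacle 1

Obstacle 1 [(14,17) (16,4) (24,3) (24,19) (19,23)]:
  edge (14,17)–(16,4): clear
  edge (16,4)–(24,3): clear
  edge (24,3)–(24,19): clear
  edge (24,19)–(19,23): crosses AB
  edge (19,23)–(14,17): crosses AB
  → BLOCKED
Obstacle 2 [(0,2) (11,2) (10,22)]:
  edge (0,2)–(11,2): clear
  edge (11,2)–(10,22): crosses AB
  edge (10,22)–(0,2): crosses AB
  → BLOCKED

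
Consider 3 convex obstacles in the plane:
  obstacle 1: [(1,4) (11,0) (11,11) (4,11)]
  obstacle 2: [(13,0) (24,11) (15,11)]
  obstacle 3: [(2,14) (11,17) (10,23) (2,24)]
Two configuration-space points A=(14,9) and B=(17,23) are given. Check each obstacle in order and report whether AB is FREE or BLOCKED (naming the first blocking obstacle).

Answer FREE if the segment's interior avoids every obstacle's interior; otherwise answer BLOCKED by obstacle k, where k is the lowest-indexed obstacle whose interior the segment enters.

Obstacle 1 [(1,4) (11,0) (11,11) (4,11)]:
  edge (1,4)–(11,0): clear
  edge (11,0)–(11,11): clear
  edge (11,11)–(4,11): clear
  edge (4,11)–(1,4): clear
  midpoint (31/2,16) outside
  → clear
Obstacle 2 [(13,0) (24,11) (15,11)]:
  edge (13,0)–(24,11): clear
  edge (24,11)–(15,11): clear
  edge (15,11)–(13,0): clear
  midpoint (31/2,16) outside
  → clear
Obstacle 3 [(2,14) (11,17) (10,23) (2,24)]:
  edge (2,14)–(11,17): clear
  edge (11,17)–(10,23): clear
  edge (10,23)–(2,24): clear
  edge (2,24)–(2,14): clear
  midpoint (31/2,16) outside
  → clear

FREE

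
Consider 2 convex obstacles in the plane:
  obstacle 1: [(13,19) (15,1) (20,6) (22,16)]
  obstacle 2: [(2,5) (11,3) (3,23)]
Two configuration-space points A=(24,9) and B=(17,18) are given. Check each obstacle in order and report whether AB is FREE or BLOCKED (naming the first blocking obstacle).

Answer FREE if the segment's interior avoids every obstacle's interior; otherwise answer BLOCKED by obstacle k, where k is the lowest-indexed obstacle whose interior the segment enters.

Obstacle 1 [(13,19) (15,1) (20,6) (22,16)]:
  edge (13,19)–(15,1): clear
  edge (15,1)–(20,6): clear
  edge (20,6)–(22,16): crosses AB
  edge (22,16)–(13,19): crosses AB
  → BLOCKED
Obstacle 2 [(2,5) (11,3) (3,23)]:
  edge (2,5)–(11,3): clear
  edge (11,3)–(3,23): clear
  edge (3,23)–(2,5): clear
  midpoint (41/2,27/2) outside
  → clear

BLOCKED by obstacle 1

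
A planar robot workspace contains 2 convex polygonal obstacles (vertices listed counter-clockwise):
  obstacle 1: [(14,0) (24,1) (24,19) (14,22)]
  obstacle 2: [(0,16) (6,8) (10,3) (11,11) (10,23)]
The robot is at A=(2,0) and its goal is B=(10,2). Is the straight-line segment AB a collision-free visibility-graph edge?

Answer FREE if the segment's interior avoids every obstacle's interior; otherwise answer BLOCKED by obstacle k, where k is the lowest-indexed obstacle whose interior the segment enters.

Obstacle 1 [(14,0) (24,1) (24,19) (14,22)]:
  edge (14,0)–(24,1): clear
  edge (24,1)–(24,19): clear
  edge (24,19)–(14,22): clear
  edge (14,22)–(14,0): clear
  midpoint (6,1) outside
  → clear
Obstacle 2 [(0,16) (6,8) (10,3) (11,11) (10,23)]:
  edge (0,16)–(6,8): clear
  edge (6,8)–(10,3): clear
  edge (10,3)–(11,11): clear
  edge (11,11)–(10,23): clear
  edge (10,23)–(0,16): clear
  midpoint (6,1) outside
  → clear

FREE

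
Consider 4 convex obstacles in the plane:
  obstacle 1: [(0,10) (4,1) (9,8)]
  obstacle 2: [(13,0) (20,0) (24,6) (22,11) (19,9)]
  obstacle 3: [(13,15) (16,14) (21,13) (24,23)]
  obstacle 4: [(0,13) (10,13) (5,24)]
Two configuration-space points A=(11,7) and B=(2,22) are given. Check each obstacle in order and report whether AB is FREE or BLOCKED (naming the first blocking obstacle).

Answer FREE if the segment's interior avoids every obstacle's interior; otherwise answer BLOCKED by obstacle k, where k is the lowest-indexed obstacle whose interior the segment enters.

Obstacle 1 [(0,10) (4,1) (9,8)]:
  edge (0,10)–(4,1): clear
  edge (4,1)–(9,8): clear
  edge (9,8)–(0,10): clear
  midpoint (13/2,29/2) outside
  → clear
Obstacle 2 [(13,0) (20,0) (24,6) (22,11) (19,9)]:
  edge (13,0)–(20,0): clear
  edge (20,0)–(24,6): clear
  edge (24,6)–(22,11): clear
  edge (22,11)–(19,9): clear
  edge (19,9)–(13,0): clear
  midpoint (13/2,29/2) outside
  → clear
Obstacle 3 [(13,15) (16,14) (21,13) (24,23)]:
  edge (13,15)–(16,14): clear
  edge (16,14)–(21,13): clear
  edge (21,13)–(24,23): clear
  edge (24,23)–(13,15): clear
  midpoint (13/2,29/2) outside
  → clear
Obstacle 4 [(0,13) (10,13) (5,24)]:
  edge (0,13)–(10,13): crosses AB
  edge (10,13)–(5,24): clear
  edge (5,24)–(0,13): crosses AB
  → BLOCKED

BLOCKED by obstacle 4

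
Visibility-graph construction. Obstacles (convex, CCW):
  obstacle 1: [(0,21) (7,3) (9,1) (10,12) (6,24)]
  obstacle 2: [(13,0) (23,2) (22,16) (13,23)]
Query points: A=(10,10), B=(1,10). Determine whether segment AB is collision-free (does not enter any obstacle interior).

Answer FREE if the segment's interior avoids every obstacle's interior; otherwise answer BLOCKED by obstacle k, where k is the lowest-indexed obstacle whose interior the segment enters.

Obstacle 1 [(0,21) (7,3) (9,1) (10,12) (6,24)]:
  edge (0,21)–(7,3): crosses AB
  edge (7,3)–(9,1): clear
  edge (9,1)–(10,12): crosses AB
  edge (10,12)–(6,24): clear
  edge (6,24)–(0,21): clear
  → BLOCKED
Obstacle 2 [(13,0) (23,2) (22,16) (13,23)]:
  edge (13,0)–(23,2): clear
  edge (23,2)–(22,16): clear
  edge (22,16)–(13,23): clear
  edge (13,23)–(13,0): clear
  midpoint (11/2,10) outside
  → clear

BLOCKED by obstacle 1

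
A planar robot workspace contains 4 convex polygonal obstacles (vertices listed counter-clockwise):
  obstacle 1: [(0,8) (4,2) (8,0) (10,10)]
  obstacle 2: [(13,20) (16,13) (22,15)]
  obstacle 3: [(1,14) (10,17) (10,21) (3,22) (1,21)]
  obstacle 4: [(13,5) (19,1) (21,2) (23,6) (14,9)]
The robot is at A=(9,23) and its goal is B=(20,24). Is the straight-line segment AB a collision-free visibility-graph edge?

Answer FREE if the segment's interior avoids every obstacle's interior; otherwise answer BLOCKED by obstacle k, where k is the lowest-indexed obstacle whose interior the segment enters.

Obstacle 1 [(0,8) (4,2) (8,0) (10,10)]:
  edge (0,8)–(4,2): clear
  edge (4,2)–(8,0): clear
  edge (8,0)–(10,10): clear
  edge (10,10)–(0,8): clear
  midpoint (29/2,47/2) outside
  → clear
Obstacle 2 [(13,20) (16,13) (22,15)]:
  edge (13,20)–(16,13): clear
  edge (16,13)–(22,15): clear
  edge (22,15)–(13,20): clear
  midpoint (29/2,47/2) outside
  → clear
Obstacle 3 [(1,14) (10,17) (10,21) (3,22) (1,21)]:
  edge (1,14)–(10,17): clear
  edge (10,17)–(10,21): clear
  edge (10,21)–(3,22): clear
  edge (3,22)–(1,21): clear
  edge (1,21)–(1,14): clear
  midpoint (29/2,47/2) outside
  → clear
Obstacle 4 [(13,5) (19,1) (21,2) (23,6) (14,9)]:
  edge (13,5)–(19,1): clear
  edge (19,1)–(21,2): clear
  edge (21,2)–(23,6): clear
  edge (23,6)–(14,9): clear
  edge (14,9)–(13,5): clear
  midpoint (29/2,47/2) outside
  → clear

FREE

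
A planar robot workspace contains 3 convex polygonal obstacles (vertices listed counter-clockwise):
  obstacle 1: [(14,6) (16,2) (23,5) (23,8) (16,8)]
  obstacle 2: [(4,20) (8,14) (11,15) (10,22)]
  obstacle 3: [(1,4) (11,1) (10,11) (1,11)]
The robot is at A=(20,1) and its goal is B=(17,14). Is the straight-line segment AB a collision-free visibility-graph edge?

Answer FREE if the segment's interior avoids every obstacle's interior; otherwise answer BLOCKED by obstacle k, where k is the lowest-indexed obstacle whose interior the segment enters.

Obstacle 1 [(14,6) (16,2) (23,5) (23,8) (16,8)]:
  edge (14,6)–(16,2): clear
  edge (16,2)–(23,5): crosses AB
  edge (23,5)–(23,8): clear
  edge (23,8)–(16,8): crosses AB
  edge (16,8)–(14,6): clear
  → BLOCKED
Obstacle 2 [(4,20) (8,14) (11,15) (10,22)]:
  edge (4,20)–(8,14): clear
  edge (8,14)–(11,15): clear
  edge (11,15)–(10,22): clear
  edge (10,22)–(4,20): clear
  midpoint (37/2,15/2) outside
  → clear
Obstacle 3 [(1,4) (11,1) (10,11) (1,11)]:
  edge (1,4)–(11,1): clear
  edge (11,1)–(10,11): clear
  edge (10,11)–(1,11): clear
  edge (1,11)–(1,4): clear
  midpoint (37/2,15/2) outside
  → clear

BLOCKED by obstacle 1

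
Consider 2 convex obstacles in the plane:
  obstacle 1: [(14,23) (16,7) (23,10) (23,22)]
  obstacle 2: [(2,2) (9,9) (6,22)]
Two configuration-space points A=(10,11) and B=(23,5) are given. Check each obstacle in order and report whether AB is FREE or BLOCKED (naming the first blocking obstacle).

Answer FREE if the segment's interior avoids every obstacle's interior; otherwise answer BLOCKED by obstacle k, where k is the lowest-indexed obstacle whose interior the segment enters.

BLOCKED by obstacle 1

Obstacle 1 [(14,23) (16,7) (23,10) (23,22)]:
  edge (14,23)–(16,7): crosses AB
  edge (16,7)–(23,10): crosses AB
  edge (23,10)–(23,22): clear
  edge (23,22)–(14,23): clear
  → BLOCKED
Obstacle 2 [(2,2) (9,9) (6,22)]:
  edge (2,2)–(9,9): clear
  edge (9,9)–(6,22): clear
  edge (6,22)–(2,2): clear
  midpoint (33/2,8) outside
  → clear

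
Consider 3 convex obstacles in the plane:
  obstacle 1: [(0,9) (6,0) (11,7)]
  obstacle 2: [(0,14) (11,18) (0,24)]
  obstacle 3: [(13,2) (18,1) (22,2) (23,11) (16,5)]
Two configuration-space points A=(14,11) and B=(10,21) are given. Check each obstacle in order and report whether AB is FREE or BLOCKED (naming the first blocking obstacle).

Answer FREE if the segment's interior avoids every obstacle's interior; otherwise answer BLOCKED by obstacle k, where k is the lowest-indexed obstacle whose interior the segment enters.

Obstacle 1 [(0,9) (6,0) (11,7)]:
  edge (0,9)–(6,0): clear
  edge (6,0)–(11,7): clear
  edge (11,7)–(0,9): clear
  midpoint (12,16) outside
  → clear
Obstacle 2 [(0,14) (11,18) (0,24)]:
  edge (0,14)–(11,18): clear
  edge (11,18)–(0,24): clear
  edge (0,24)–(0,14): clear
  midpoint (12,16) outside
  → clear
Obstacle 3 [(13,2) (18,1) (22,2) (23,11) (16,5)]:
  edge (13,2)–(18,1): clear
  edge (18,1)–(22,2): clear
  edge (22,2)–(23,11): clear
  edge (23,11)–(16,5): clear
  edge (16,5)–(13,2): clear
  midpoint (12,16) outside
  → clear

FREE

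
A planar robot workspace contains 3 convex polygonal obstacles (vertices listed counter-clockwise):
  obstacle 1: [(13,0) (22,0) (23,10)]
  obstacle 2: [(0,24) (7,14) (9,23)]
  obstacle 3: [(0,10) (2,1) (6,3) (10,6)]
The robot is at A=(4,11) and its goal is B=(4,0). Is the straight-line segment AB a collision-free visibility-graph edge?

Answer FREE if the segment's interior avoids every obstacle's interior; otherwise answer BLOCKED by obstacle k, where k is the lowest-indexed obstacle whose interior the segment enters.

BLOCKED by obstacle 3

Obstacle 1 [(13,0) (22,0) (23,10)]:
  edge (13,0)–(22,0): clear
  edge (22,0)–(23,10): clear
  edge (23,10)–(13,0): clear
  midpoint (4,11/2) outside
  → clear
Obstacle 2 [(0,24) (7,14) (9,23)]:
  edge (0,24)–(7,14): clear
  edge (7,14)–(9,23): clear
  edge (9,23)–(0,24): clear
  midpoint (4,11/2) outside
  → clear
Obstacle 3 [(0,10) (2,1) (6,3) (10,6)]:
  edge (0,10)–(2,1): clear
  edge (2,1)–(6,3): crosses AB
  edge (6,3)–(10,6): clear
  edge (10,6)–(0,10): crosses AB
  → BLOCKED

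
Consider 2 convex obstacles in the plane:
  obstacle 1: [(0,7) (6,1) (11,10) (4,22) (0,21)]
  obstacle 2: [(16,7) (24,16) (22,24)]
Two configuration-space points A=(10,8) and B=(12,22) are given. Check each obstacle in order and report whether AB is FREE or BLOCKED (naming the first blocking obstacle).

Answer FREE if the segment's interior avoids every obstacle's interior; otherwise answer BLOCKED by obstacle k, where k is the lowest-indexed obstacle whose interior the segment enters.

Obstacle 1 [(0,7) (6,1) (11,10) (4,22) (0,21)]:
  edge (0,7)–(6,1): clear
  edge (6,1)–(11,10): crosses AB
  edge (11,10)–(4,22): crosses AB
  edge (4,22)–(0,21): clear
  edge (0,21)–(0,7): clear
  → BLOCKED
Obstacle 2 [(16,7) (24,16) (22,24)]:
  edge (16,7)–(24,16): clear
  edge (24,16)–(22,24): clear
  edge (22,24)–(16,7): clear
  midpoint (11,15) outside
  → clear

BLOCKED by obstacle 1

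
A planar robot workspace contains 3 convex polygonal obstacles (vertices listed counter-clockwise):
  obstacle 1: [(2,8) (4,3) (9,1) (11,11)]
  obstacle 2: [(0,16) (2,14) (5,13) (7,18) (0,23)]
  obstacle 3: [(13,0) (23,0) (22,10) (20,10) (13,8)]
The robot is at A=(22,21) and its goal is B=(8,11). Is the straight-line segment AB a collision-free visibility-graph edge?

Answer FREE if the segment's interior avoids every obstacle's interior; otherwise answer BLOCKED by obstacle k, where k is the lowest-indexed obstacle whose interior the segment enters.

FREE

Obstacle 1 [(2,8) (4,3) (9,1) (11,11)]:
  edge (2,8)–(4,3): clear
  edge (4,3)–(9,1): clear
  edge (9,1)–(11,11): clear
  edge (11,11)–(2,8): clear
  midpoint (15,16) outside
  → clear
Obstacle 2 [(0,16) (2,14) (5,13) (7,18) (0,23)]:
  edge (0,16)–(2,14): clear
  edge (2,14)–(5,13): clear
  edge (5,13)–(7,18): clear
  edge (7,18)–(0,23): clear
  edge (0,23)–(0,16): clear
  midpoint (15,16) outside
  → clear
Obstacle 3 [(13,0) (23,0) (22,10) (20,10) (13,8)]:
  edge (13,0)–(23,0): clear
  edge (23,0)–(22,10): clear
  edge (22,10)–(20,10): clear
  edge (20,10)–(13,8): clear
  edge (13,8)–(13,0): clear
  midpoint (15,16) outside
  → clear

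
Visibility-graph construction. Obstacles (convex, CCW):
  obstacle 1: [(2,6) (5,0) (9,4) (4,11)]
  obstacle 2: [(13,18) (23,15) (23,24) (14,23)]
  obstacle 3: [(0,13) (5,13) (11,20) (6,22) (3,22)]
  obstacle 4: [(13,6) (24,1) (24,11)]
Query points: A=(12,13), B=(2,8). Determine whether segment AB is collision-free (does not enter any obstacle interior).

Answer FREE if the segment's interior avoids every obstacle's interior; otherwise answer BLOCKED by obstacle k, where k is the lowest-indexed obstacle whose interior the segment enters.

Obstacle 1 [(2,6) (5,0) (9,4) (4,11)]:
  edge (2,6)–(5,0): clear
  edge (5,0)–(9,4): clear
  edge (9,4)–(4,11): crosses AB
  edge (4,11)–(2,6): crosses AB
  → BLOCKED
Obstacle 2 [(13,18) (23,15) (23,24) (14,23)]:
  edge (13,18)–(23,15): clear
  edge (23,15)–(23,24): clear
  edge (23,24)–(14,23): clear
  edge (14,23)–(13,18): clear
  midpoint (7,21/2) outside
  → clear
Obstacle 3 [(0,13) (5,13) (11,20) (6,22) (3,22)]:
  edge (0,13)–(5,13): clear
  edge (5,13)–(11,20): clear
  edge (11,20)–(6,22): clear
  edge (6,22)–(3,22): clear
  edge (3,22)–(0,13): clear
  midpoint (7,21/2) outside
  → clear
Obstacle 4 [(13,6) (24,1) (24,11)]:
  edge (13,6)–(24,1): clear
  edge (24,1)–(24,11): clear
  edge (24,11)–(13,6): clear
  midpoint (7,21/2) outside
  → clear

BLOCKED by obstacle 1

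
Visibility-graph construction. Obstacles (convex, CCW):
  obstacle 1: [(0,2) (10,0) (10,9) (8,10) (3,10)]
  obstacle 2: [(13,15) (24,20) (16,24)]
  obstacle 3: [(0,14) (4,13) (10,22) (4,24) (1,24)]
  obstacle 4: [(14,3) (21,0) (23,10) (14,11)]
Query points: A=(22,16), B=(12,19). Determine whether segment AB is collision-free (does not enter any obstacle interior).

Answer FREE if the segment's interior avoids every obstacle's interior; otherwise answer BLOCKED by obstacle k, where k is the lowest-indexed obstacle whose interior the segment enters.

Obstacle 1 [(0,2) (10,0) (10,9) (8,10) (3,10)]:
  edge (0,2)–(10,0): clear
  edge (10,0)–(10,9): clear
  edge (10,9)–(8,10): clear
  edge (8,10)–(3,10): clear
  edge (3,10)–(0,2): clear
  midpoint (17,35/2) outside
  → clear
Obstacle 2 [(13,15) (24,20) (16,24)]:
  edge (13,15)–(24,20): crosses AB
  edge (24,20)–(16,24): clear
  edge (16,24)–(13,15): crosses AB
  → BLOCKED
Obstacle 3 [(0,14) (4,13) (10,22) (4,24) (1,24)]:
  edge (0,14)–(4,13): clear
  edge (4,13)–(10,22): clear
  edge (10,22)–(4,24): clear
  edge (4,24)–(1,24): clear
  edge (1,24)–(0,14): clear
  midpoint (17,35/2) outside
  → clear
Obstacle 4 [(14,3) (21,0) (23,10) (14,11)]:
  edge (14,3)–(21,0): clear
  edge (21,0)–(23,10): clear
  edge (23,10)–(14,11): clear
  edge (14,11)–(14,3): clear
  midpoint (17,35/2) outside
  → clear

BLOCKED by obstacle 2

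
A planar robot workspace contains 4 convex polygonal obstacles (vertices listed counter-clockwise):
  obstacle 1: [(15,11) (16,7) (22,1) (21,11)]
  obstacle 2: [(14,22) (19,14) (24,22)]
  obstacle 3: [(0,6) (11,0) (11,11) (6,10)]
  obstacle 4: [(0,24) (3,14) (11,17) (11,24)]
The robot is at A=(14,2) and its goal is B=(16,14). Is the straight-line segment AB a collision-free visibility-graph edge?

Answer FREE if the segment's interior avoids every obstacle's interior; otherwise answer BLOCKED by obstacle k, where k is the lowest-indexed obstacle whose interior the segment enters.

BLOCKED by obstacle 1

Obstacle 1 [(15,11) (16,7) (22,1) (21,11)]:
  edge (15,11)–(16,7): crosses AB
  edge (16,7)–(22,1): clear
  edge (22,1)–(21,11): clear
  edge (21,11)–(15,11): crosses AB
  → BLOCKED
Obstacle 2 [(14,22) (19,14) (24,22)]:
  edge (14,22)–(19,14): clear
  edge (19,14)–(24,22): clear
  edge (24,22)–(14,22): clear
  midpoint (15,8) outside
  → clear
Obstacle 3 [(0,6) (11,0) (11,11) (6,10)]:
  edge (0,6)–(11,0): clear
  edge (11,0)–(11,11): clear
  edge (11,11)–(6,10): clear
  edge (6,10)–(0,6): clear
  midpoint (15,8) outside
  → clear
Obstacle 4 [(0,24) (3,14) (11,17) (11,24)]:
  edge (0,24)–(3,14): clear
  edge (3,14)–(11,17): clear
  edge (11,17)–(11,24): clear
  edge (11,24)–(0,24): clear
  midpoint (15,8) outside
  → clear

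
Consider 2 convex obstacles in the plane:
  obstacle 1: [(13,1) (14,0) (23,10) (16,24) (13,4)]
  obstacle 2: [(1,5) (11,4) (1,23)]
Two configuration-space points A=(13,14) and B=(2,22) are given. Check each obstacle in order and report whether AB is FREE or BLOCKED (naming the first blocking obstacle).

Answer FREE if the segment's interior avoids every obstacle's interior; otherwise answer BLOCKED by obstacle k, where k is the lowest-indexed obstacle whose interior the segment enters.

FREE

Obstacle 1 [(13,1) (14,0) (23,10) (16,24) (13,4)]:
  edge (13,1)–(14,0): clear
  edge (14,0)–(23,10): clear
  edge (23,10)–(16,24): clear
  edge (16,24)–(13,4): clear
  edge (13,4)–(13,1): clear
  midpoint (15/2,18) outside
  → clear
Obstacle 2 [(1,5) (11,4) (1,23)]:
  edge (1,5)–(11,4): clear
  edge (11,4)–(1,23): clear
  edge (1,23)–(1,5): clear
  midpoint (15/2,18) outside
  → clear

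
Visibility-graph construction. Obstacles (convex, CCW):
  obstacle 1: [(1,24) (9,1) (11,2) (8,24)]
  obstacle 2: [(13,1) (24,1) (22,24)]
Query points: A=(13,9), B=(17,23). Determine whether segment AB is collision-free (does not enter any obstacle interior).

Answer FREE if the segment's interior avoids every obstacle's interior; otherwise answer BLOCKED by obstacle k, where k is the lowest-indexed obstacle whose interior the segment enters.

FREE

Obstacle 1 [(1,24) (9,1) (11,2) (8,24)]:
  edge (1,24)–(9,1): clear
  edge (9,1)–(11,2): clear
  edge (11,2)–(8,24): clear
  edge (8,24)–(1,24): clear
  midpoint (15,16) outside
  → clear
Obstacle 2 [(13,1) (24,1) (22,24)]:
  edge (13,1)–(24,1): clear
  edge (24,1)–(22,24): clear
  edge (22,24)–(13,1): clear
  midpoint (15,16) outside
  → clear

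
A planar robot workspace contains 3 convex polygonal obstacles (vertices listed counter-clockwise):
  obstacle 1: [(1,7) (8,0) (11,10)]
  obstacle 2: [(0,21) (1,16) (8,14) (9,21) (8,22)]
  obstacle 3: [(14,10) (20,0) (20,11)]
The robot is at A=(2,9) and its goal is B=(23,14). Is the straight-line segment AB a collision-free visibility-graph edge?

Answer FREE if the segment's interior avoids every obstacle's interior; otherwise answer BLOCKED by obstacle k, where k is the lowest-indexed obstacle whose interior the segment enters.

FREE

Obstacle 1 [(1,7) (8,0) (11,10)]:
  edge (1,7)–(8,0): clear
  edge (8,0)–(11,10): clear
  edge (11,10)–(1,7): clear
  midpoint (25/2,23/2) outside
  → clear
Obstacle 2 [(0,21) (1,16) (8,14) (9,21) (8,22)]:
  edge (0,21)–(1,16): clear
  edge (1,16)–(8,14): clear
  edge (8,14)–(9,21): clear
  edge (9,21)–(8,22): clear
  edge (8,22)–(0,21): clear
  midpoint (25/2,23/2) outside
  → clear
Obstacle 3 [(14,10) (20,0) (20,11)]:
  edge (14,10)–(20,0): clear
  edge (20,0)–(20,11): clear
  edge (20,11)–(14,10): clear
  midpoint (25/2,23/2) outside
  → clear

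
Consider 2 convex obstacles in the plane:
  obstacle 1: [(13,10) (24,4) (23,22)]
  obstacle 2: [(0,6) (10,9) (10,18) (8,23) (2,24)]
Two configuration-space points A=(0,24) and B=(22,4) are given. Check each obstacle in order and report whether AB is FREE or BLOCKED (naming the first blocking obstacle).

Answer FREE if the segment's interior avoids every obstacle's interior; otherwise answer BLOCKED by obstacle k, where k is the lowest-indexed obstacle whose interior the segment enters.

BLOCKED by obstacle 1

Obstacle 1 [(13,10) (24,4) (23,22)]:
  edge (13,10)–(24,4): crosses AB
  edge (24,4)–(23,22): clear
  edge (23,22)–(13,10): crosses AB
  → BLOCKED
Obstacle 2 [(0,6) (10,9) (10,18) (8,23) (2,24)]:
  edge (0,6)–(10,9): clear
  edge (10,9)–(10,18): crosses AB
  edge (10,18)–(8,23): clear
  edge (8,23)–(2,24): clear
  edge (2,24)–(0,6): crosses AB
  → BLOCKED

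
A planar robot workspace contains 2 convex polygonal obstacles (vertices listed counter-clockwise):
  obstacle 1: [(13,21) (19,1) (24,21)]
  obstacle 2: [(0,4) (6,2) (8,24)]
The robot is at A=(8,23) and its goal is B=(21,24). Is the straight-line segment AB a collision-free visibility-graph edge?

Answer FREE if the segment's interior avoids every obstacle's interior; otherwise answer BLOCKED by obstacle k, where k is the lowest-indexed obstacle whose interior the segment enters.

FREE

Obstacle 1 [(13,21) (19,1) (24,21)]:
  edge (13,21)–(19,1): clear
  edge (19,1)–(24,21): clear
  edge (24,21)–(13,21): clear
  midpoint (29/2,47/2) outside
  → clear
Obstacle 2 [(0,4) (6,2) (8,24)]:
  edge (0,4)–(6,2): clear
  edge (6,2)–(8,24): clear
  edge (8,24)–(0,4): clear
  midpoint (29/2,47/2) outside
  → clear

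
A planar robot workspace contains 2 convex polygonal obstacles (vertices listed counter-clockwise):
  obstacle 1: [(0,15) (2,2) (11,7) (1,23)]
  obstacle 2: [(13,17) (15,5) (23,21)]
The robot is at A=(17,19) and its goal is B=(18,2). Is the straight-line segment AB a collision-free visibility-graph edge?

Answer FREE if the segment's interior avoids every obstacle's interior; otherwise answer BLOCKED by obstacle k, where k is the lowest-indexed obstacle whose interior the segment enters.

Obstacle 1 [(0,15) (2,2) (11,7) (1,23)]:
  edge (0,15)–(2,2): clear
  edge (2,2)–(11,7): clear
  edge (11,7)–(1,23): clear
  edge (1,23)–(0,15): clear
  midpoint (35/2,21/2) outside
  → clear
Obstacle 2 [(13,17) (15,5) (23,21)]:
  edge (13,17)–(15,5): clear
  edge (15,5)–(23,21): crosses AB
  edge (23,21)–(13,17): crosses AB
  → BLOCKED

BLOCKED by obstacle 2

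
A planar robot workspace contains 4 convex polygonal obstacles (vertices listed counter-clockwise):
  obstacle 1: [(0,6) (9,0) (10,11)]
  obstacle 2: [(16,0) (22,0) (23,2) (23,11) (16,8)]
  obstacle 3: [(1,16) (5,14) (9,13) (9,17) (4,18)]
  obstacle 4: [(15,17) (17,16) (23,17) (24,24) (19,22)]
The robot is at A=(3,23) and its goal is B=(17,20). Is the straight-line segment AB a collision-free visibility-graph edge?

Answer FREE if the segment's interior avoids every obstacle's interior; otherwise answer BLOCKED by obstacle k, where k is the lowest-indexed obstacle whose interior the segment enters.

Obstacle 1 [(0,6) (9,0) (10,11)]:
  edge (0,6)–(9,0): clear
  edge (9,0)–(10,11): clear
  edge (10,11)–(0,6): clear
  midpoint (10,43/2) outside
  → clear
Obstacle 2 [(16,0) (22,0) (23,2) (23,11) (16,8)]:
  edge (16,0)–(22,0): clear
  edge (22,0)–(23,2): clear
  edge (23,2)–(23,11): clear
  edge (23,11)–(16,8): clear
  edge (16,8)–(16,0): clear
  midpoint (10,43/2) outside
  → clear
Obstacle 3 [(1,16) (5,14) (9,13) (9,17) (4,18)]:
  edge (1,16)–(5,14): clear
  edge (5,14)–(9,13): clear
  edge (9,13)–(9,17): clear
  edge (9,17)–(4,18): clear
  edge (4,18)–(1,16): clear
  midpoint (10,43/2) outside
  → clear
Obstacle 4 [(15,17) (17,16) (23,17) (24,24) (19,22)]:
  edge (15,17)–(17,16): clear
  edge (17,16)–(23,17): clear
  edge (23,17)–(24,24): clear
  edge (24,24)–(19,22): clear
  edge (19,22)–(15,17): clear
  midpoint (10,43/2) outside
  → clear

FREE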